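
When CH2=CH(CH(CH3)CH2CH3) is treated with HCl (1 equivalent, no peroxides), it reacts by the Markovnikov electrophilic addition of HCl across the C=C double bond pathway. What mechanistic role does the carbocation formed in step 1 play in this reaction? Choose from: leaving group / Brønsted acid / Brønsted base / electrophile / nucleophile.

Step 3: The Cl⁻ anion donates a lone pair to the carbocation, forming the new C–Cl σ-bond and giving the neutral alkyl halide.
The carbocation formed in step 1 accepts an electron pair into an empty or π* orbital — it is the electrophile.

electrophile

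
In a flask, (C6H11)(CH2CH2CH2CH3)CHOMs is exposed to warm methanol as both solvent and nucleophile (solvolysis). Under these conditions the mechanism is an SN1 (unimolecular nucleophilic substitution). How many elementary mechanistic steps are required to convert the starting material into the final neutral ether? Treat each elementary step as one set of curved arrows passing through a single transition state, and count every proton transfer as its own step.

Step 1: Unassisted departure of MsO⁻ (taking the C–O bonding pair) generates a secondary carbocation.
Step 2: A hydride (H with its bonding pair) migrates from the adjacent cyclohexyl carbon to the cationic centre — a 1,2-hydride shift — upgrading the secondary cation to a tertiary one.
Step 3: A lone pair on the oxygen of CH3OH attacks the carbocation, forming a new C–O σ-bond and an oxonium ion.
Step 4: Proton transfer from the O–H of the oxonium ion to a solvent molecule delivers the neutral ether.
Total: 4 elementary steps.

4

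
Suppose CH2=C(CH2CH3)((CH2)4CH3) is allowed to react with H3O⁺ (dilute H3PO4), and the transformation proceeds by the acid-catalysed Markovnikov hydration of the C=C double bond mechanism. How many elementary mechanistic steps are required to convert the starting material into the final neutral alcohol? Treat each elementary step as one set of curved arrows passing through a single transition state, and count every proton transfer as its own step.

Step 1: Electrophilic addition begins with the π(C=C) electrons forming a bond to the proton of H3O⁺. Following Markovnikov's rule, the resulting cation is tertiary. H2O is released.
(No 1,2-shift: no single shift to an adjacent carbon would give a more stable cation.)
Step 2: Nucleophilic capture of the cation by H2O produces the protonated alcohol (an oxonium ion).
Step 3: Deprotonation of the oxonium ion by a water molecule delivers the neutral alcohol and regenerates the acid catalyst.
Total: 3 elementary steps.

3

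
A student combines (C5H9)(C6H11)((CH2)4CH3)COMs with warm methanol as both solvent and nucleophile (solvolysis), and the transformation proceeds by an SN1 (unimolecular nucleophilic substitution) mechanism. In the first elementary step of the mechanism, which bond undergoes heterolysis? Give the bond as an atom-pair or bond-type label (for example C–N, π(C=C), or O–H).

C–O

Step 1: Ionisation: the C–O σ-bond cleaves heterolytically; both bonding electrons depart with MsO⁻, leaving a tertiary carbocation at the α-carbon.
The bond broken in this step is the C–O bond.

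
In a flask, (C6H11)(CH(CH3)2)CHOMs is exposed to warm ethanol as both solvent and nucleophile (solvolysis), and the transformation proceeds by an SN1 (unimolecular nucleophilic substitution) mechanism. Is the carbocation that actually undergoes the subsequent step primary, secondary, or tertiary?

Step 1: Ionisation: the C–O σ-bond cleaves heterolytically; both bonding electrons depart with MsO⁻, leaving a secondary carbocation at the α-carbon.
Step 2: A hydride (H with its bonding pair) migrates from the adjacent isopropyl carbon to the cationic centre — a 1,2-hydride shift — upgrading the secondary cation to a tertiary one.
The cation rearranges from secondary to tertiary via a 1,2-hydride shift from the adjacent isopropyl carbon; the tertiary cation is what reacts next.

tertiary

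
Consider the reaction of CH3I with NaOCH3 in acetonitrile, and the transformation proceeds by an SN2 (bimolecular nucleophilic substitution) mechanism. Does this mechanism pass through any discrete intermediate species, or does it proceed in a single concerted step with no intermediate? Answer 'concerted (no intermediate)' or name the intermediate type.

concerted (no intermediate)

The methoxide nucleophile donates a lone pair from O to the α-carbon in a backside attack; simultaneously the C–I σ-bond breaks and both of its electrons leave with I⁻. One concerted step with inversion of configuration.
All bond changes occur in one transition state; no discrete intermediate is formed.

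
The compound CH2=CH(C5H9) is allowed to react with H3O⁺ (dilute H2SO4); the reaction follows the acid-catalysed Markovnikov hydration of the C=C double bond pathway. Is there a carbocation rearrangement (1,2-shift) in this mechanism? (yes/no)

The first-formed carbocation is secondary.
The adjacent cyclopentyl carbon already bears 2 other carbon substituents and has a hydrogen to migrate; after a 1,2-hydride shift from that carbon the positive charge sits on a tertiary centre.
Tertiary is more stable than secondary, so the shift occurs.

yes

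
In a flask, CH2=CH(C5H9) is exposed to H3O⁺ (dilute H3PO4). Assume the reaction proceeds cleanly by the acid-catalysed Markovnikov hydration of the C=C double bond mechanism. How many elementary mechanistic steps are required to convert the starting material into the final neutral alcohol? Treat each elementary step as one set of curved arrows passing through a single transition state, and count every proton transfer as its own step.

Step 1: Electrophilic addition begins with the π(C=C) electrons forming a bond to the proton of H3O⁺. Following Markovnikov's rule, the resulting cation is secondary. H2O is released.
Step 2: A hydride (H with its bonding pair) migrates from the adjacent cyclopentyl carbon to the cationic centre — a 1,2-hydride shift — upgrading the secondary cation to a tertiary one.
Step 3: Water acts as the nucleophile: an oxygen lone pair bonds to the cationic carbon, giving an oxonium-ion intermediate.
Step 4: H2O removes a proton from the oxonium oxygen, regenerating H3O⁺ and giving the neutral alcohol.
Total: 4 elementary steps.

4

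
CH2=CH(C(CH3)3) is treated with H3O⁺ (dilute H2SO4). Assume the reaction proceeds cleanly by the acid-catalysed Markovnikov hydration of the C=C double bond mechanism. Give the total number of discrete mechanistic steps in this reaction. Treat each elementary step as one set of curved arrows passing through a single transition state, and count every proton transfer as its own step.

Step 1: Protonation of the alkene by H3O⁺: the π bond acts as the nucleophile and picks up H⁺, giving the more stable (Markovnikov) secondary carbocation. H2O is released.
Step 2: A methyl group with its bonding pair migrates from the adjacent tert-butyl carbon to the cationic centre — a 1,2-methyl shift — upgrading the secondary cation to a tertiary one.
Step 3: A lone pair on the oxygen of H2O attacks the carbocation, forming a C–O bond and an oxonium ion (a protonated alcohol).
Step 4: Deprotonation of the oxonium ion by a water molecule delivers the neutral alcohol and regenerates the acid catalyst.
Total: 4 elementary steps.

4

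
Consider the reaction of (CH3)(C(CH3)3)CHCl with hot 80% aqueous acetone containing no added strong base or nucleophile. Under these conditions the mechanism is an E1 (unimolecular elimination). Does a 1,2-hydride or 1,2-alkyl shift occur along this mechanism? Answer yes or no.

The first-formed carbocation is secondary.
The adjacent tert-butyl carbon has no hydrogen but bears methyl groups; migration of one methyl with its bonding pair (a 1,2-methyl shift) places the charge on a tertiary centre.
Tertiary is more stable than secondary, so the shift occurs.

yes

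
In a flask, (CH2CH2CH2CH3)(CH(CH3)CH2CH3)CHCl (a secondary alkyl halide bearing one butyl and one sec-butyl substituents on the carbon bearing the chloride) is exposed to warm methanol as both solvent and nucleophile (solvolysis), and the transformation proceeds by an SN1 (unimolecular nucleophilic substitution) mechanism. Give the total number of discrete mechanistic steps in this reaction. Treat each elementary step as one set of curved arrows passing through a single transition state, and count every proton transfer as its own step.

Step 1: Ionisation: the C–Cl σ-bond cleaves heterolytically; both bonding electrons depart with Cl⁻, leaving a secondary carbocation at the α-carbon.
Step 2: A hydride (H with its bonding pair) migrates from the adjacent sec-butyl carbon to the cationic centre — a 1,2-hydride shift — upgrading the secondary cation to a tertiary one.
Step 3: CH3OH donates an oxygen lone pair into the empty p orbital of the cation, giving a protonated ether (an oxonium ion).
Step 4: Deprotonation of the oxonium oxygen by solvent methanol yields the neutral ether.
Total: 4 elementary steps.

4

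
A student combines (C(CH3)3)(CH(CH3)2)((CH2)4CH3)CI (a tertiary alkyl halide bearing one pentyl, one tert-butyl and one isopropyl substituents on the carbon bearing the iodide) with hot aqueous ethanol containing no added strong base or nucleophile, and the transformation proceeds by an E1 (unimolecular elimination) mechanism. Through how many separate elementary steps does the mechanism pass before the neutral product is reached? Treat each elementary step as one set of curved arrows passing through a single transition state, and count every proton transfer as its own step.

2

Step 1: Ionisation: the C–I σ-bond cleaves heterolytically; both bonding electrons depart with I⁻, leaving a tertiary carbocation at the α-carbon.
(No 1,2-shift: no single shift to an adjacent carbon would give a more stable cation.)
Step 2: Loss of a β-proton to a water (or ethanol) molecule of the solvent: the C–H bonding pair collapses toward the cationic carbon to form the C=C π bond, yielding the alkene.
Total: 2 elementary steps.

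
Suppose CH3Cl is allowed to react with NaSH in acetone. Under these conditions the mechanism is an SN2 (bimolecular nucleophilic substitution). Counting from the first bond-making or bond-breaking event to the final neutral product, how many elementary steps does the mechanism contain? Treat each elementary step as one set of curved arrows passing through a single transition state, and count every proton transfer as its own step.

Step 1: HS⁻ attacks the back face of the α-carbon while Cl⁻ departs with the C–Cl bonding pair — a single concerted displacement through a pentacoordinate transition state.
Total: 1 elementary step.

1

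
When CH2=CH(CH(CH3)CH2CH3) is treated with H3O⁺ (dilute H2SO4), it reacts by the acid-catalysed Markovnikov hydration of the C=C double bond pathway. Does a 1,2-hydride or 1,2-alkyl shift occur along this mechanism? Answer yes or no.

yes

The first-formed carbocation is secondary.
The adjacent sec-butyl carbon already bears 2 other carbon substituents and has a hydrogen to migrate; after a 1,2-hydride shift from that carbon the positive charge sits on a tertiary centre.
Tertiary is more stable than secondary, so the shift occurs.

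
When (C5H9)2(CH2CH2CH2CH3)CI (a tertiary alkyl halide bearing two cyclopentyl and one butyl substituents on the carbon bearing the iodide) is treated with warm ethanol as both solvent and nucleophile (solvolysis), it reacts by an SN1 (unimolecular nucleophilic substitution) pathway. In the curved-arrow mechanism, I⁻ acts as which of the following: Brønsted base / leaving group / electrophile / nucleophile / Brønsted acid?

Step 1: Unassisted departure of I⁻ (taking the C–I bonding pair) generates a tertiary carbocation.
I⁻ departs with both electrons of the breaking σ-bond — that is the definition of a leaving group.

leaving group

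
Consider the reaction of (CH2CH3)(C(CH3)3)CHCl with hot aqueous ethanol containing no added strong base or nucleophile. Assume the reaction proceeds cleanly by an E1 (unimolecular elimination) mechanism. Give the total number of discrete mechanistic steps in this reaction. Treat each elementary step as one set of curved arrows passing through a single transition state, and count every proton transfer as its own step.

3

Step 1: The C–Cl bond breaks with both electrons going to the chloride; Cl⁻ leaves and a secondary carbocation remains.
Step 2: A 1,2-methyl shift from the adjacent tert-butyl carbon moves the positive charge from the secondary centre to an adjacent carbon, generating a more stable tertiary carbocation.
Step 3: A water (or ethanol) molecule (solvent) deprotonates a β-carbon; as the C–H bond breaks, those electrons form the new alkene π bond.
Total: 3 elementary steps.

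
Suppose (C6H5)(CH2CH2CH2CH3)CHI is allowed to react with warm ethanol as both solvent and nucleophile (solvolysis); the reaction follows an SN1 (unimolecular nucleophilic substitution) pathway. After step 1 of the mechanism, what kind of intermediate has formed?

secondary carbocation

Step 1: Ionisation: the C–I σ-bond cleaves heterolytically; both bonding electrons depart with I⁻, leaving a secondary carbocation at the α-carbon.
After step 1 the species present is a secondary carbocation.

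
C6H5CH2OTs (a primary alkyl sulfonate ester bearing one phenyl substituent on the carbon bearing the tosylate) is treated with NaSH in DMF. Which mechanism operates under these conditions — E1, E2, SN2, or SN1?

SN2

Conditions: a primary substrate with a strong nucleophile in the polar aprotic solvent DMF.
These conditions are the textbook signature of the SN2 pathway.
An unhindered substrate with a strong nucleophile in a polar aprotic solvent favours one-step backside displacement.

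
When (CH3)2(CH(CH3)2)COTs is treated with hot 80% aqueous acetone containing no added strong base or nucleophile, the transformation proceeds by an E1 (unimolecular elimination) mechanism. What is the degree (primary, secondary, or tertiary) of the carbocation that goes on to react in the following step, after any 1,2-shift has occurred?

Step 1: Ionisation: the C–O σ-bond cleaves heterolytically; both bonding electrons depart with TsO⁻, leaving a tertiary carbocation at the α-carbon.
No single 1,2-shift to an adjacent carbon would give a more-substituted cation, so no rearrangement occurs.

tertiary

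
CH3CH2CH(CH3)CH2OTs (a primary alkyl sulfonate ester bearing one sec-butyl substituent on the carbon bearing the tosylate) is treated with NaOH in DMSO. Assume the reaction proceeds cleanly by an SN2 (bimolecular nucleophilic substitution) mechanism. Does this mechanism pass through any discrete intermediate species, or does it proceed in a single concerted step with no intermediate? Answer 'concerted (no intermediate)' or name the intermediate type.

concerted (no intermediate)

Backside attack by OH⁻ on the carbon bearing the tosylate: the new C–O bond forms as the C–O bond breaks, with Walden inversion at carbon.
All bond changes occur in one transition state; no discrete intermediate is formed.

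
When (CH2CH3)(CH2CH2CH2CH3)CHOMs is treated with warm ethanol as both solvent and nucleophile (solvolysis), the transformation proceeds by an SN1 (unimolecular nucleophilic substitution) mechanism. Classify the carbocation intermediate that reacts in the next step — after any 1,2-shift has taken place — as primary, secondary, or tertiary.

secondary

Step 1: Ionisation: the C–O σ-bond cleaves heterolytically; both bonding electrons depart with MsO⁻, leaving a secondary carbocation at the α-carbon.
No single 1,2-shift to an adjacent carbon would give a more-substituted cation, so no rearrangement occurs.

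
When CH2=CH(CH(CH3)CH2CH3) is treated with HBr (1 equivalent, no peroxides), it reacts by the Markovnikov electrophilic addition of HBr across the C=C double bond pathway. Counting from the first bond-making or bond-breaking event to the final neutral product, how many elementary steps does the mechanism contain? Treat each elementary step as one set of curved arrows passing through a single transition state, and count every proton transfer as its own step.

3

Step 1: The π electrons of the C=C bond attack a proton of HBr; Markovnikov addition places the new C–H on the less-substituted alkene carbon, so the positive charge ends up on the more-substituted carbon — a secondary carbocation. The H–Br bond breaks heterolytically, releasing Br⁻.
Step 2: A hydride (H with its bonding pair) migrates from the adjacent sec-butyl carbon to the cationic centre — a 1,2-hydride shift — upgrading the secondary cation to a tertiary one.
Step 3: Br⁻ captures the cation: a lone pair on Br⁻ fills the empty p orbital, producing the alkyl halide product.
Total: 3 elementary steps.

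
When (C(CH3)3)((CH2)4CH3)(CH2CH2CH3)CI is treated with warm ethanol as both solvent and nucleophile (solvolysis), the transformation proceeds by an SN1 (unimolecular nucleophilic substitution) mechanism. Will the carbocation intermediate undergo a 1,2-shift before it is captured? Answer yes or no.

The first-formed carbocation is tertiary.
No single 1,2-shift to an adjacent carbon would produce a more-substituted cation than the one already present, so no rearrangement occurs.

no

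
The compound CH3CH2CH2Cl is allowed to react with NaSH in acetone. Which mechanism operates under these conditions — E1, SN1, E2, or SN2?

SN2

Conditions: a primary substrate with a strong nucleophile in the polar aprotic solvent acetone.
These conditions are the textbook signature of the SN2 pathway.
An unhindered substrate with a strong nucleophile in a polar aprotic solvent favours one-step backside displacement.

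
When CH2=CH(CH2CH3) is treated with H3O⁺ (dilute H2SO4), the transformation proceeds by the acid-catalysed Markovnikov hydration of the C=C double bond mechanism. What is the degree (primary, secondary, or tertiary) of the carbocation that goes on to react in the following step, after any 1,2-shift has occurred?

secondary

Step 1: The π electrons of the C=C bond attack a proton of H3O⁺; Markovnikov addition places the new C–H on the less-substituted alkene carbon, so the positive charge ends up on the more-substituted carbon — a secondary carbocation. H2O is released.
No single 1,2-shift to an adjacent carbon would give a more-substituted cation, so no rearrangement occurs.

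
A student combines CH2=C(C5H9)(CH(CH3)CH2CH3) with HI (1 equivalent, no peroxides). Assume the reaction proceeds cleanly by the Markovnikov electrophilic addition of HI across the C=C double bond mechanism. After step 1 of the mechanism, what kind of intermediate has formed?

Step 1: The π electrons of the C=C bond attack a proton of HI; Markovnikov addition places the new C–H on the less-substituted alkene carbon, so the positive charge ends up on the more-substituted carbon — a tertiary carbocation. The H–I bond breaks heterolytically, releasing I⁻.
After step 1 the species present is a tertiary carbocation.

tertiary carbocation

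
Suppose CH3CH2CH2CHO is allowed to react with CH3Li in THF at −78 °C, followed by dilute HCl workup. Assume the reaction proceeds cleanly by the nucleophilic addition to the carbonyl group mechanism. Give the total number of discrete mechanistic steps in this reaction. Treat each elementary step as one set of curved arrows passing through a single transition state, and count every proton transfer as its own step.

2

Step 1: Nucleophilic addition: the carbanion-like carbon of CH3Li adds to the carbonyl carbon, pushing the π(C=O) electron pair onto oxygen and giving a tetrahedral alkoxide.
Step 2: On dilute HCl workup the alkoxide oxygen is protonated, giving an alcohol.
Total: 2 elementary steps.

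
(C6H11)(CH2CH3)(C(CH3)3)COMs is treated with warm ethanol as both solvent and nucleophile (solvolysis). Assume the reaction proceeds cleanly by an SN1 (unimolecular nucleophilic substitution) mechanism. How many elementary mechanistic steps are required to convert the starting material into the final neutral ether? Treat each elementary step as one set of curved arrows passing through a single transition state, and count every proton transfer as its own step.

Step 1: Unassisted departure of MsO⁻ (taking the C–O bonding pair) generates a tertiary carbocation.
(No 1,2-shift: no single shift to an adjacent carbon would give a more stable cation.)
Step 2: A lone pair on the oxygen of CH3CH2OH attacks the carbocation, forming a new C–O σ-bond and an oxonium ion.
Step 3: Proton transfer from the O–H of the oxonium ion to a solvent molecule delivers the neutral ether.
Total: 3 elementary steps.

3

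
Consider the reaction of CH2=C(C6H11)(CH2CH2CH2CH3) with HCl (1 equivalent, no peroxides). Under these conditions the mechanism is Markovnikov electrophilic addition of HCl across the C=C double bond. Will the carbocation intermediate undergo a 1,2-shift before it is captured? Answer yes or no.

no

The first-formed carbocation is tertiary.
No single 1,2-shift to an adjacent carbon would produce a more-substituted cation than the one already present, so no rearrangement occurs.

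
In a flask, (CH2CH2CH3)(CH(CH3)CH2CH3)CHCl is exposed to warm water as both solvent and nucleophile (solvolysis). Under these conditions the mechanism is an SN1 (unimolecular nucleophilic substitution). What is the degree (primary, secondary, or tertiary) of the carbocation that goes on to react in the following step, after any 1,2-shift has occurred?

tertiary

Step 1: Unassisted departure of Cl⁻ (taking the C–Cl bonding pair) generates a secondary carbocation.
Step 2: Carbocation rearrangement: a 1,2-hydride shift from the adjacent sec-butyl carbon converts the initially-formed secondary cation into the more stable tertiary cation.
The cation rearranges from secondary to tertiary via a 1,2-hydride shift from the adjacent sec-butyl carbon; the tertiary cation is what reacts next.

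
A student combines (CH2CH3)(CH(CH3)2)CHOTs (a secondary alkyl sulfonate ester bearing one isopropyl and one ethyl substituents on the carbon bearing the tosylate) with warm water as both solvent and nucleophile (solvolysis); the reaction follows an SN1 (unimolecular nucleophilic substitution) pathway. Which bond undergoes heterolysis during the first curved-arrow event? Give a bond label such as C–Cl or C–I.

C–O

Step 1: The C–O bond breaks with both electrons going to the tosylate; TsO⁻ leaves and a secondary carbocation remains.
The bond broken in this step is the C–O bond.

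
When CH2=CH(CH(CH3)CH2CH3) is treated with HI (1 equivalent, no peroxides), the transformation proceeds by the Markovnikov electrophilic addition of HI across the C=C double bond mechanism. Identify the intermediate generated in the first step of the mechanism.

Step 1: Protonation of the alkene by HI: the π bond acts as the nucleophile and picks up H⁺, giving the more stable (Markovnikov) secondary carbocation. The H–I bond breaks heterolytically, releasing I⁻.
After step 1 the species present is a secondary carbocation.

secondary carbocation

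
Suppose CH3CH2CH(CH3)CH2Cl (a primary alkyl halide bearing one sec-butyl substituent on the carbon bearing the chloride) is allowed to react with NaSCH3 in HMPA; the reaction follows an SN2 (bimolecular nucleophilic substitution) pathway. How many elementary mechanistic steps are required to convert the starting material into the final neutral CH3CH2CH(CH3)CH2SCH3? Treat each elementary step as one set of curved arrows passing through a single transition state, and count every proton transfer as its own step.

1

Step 1: Backside attack by CH3S⁻ on the carbon bearing the chloride: the new C–S bond forms as the C–Cl bond breaks, with Walden inversion at carbon.
Total: 1 elementary step.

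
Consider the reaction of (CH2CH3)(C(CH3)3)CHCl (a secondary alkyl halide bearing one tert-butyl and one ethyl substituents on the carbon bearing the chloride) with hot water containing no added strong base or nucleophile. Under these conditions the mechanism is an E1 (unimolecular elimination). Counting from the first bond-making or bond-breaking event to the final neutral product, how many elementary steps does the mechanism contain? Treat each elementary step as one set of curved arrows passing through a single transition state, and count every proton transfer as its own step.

3

Step 1: Unassisted departure of Cl⁻ (taking the C–Cl bonding pair) generates a secondary carbocation.
Step 2: Carbocation rearrangement: a 1,2-methyl shift from the adjacent tert-butyl carbon converts the initially-formed secondary cation into the more stable tertiary cation.
Step 3: A water molecule (solvent) deprotonates a β-carbon; as the C–H bond breaks, those electrons form the new alkene π bond.
Total: 3 elementary steps.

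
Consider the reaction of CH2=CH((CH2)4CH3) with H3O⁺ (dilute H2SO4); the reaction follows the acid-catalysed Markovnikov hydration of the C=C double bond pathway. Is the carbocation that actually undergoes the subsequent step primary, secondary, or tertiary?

secondary

Step 1: Electrophilic addition begins with the π(C=C) electrons forming a bond to the proton of H3O⁺. Following Markovnikov's rule, the resulting cation is secondary. H2O is released.
No single 1,2-shift to an adjacent carbon would give a more-substituted cation, so no rearrangement occurs.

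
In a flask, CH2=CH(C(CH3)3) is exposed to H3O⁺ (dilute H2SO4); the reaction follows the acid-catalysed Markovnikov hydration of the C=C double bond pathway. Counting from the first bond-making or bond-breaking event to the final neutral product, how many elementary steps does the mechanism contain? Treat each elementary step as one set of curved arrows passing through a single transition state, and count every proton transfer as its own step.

4

Step 1: Protonation of the alkene by H3O⁺: the π bond acts as the nucleophile and picks up H⁺, giving the more stable (Markovnikov) secondary carbocation. H2O is released.
Step 2: A 1,2-methyl shift from the adjacent tert-butyl carbon moves the positive charge from the secondary centre to an adjacent carbon, generating a more stable tertiary carbocation.
Step 3: Water acts as the nucleophile: an oxygen lone pair bonds to the cationic carbon, giving an oxonium-ion intermediate.
Step 4: H2O removes a proton from the oxonium oxygen, regenerating H3O⁺ and giving the neutral alcohol.
Total: 4 elementary steps.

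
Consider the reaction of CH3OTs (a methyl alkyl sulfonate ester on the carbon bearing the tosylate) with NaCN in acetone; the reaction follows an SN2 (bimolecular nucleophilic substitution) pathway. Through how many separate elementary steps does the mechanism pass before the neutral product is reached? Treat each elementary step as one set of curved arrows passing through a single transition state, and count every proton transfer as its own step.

1

Step 1: CN⁻ attacks the back face of the α-carbon while TsO⁻ departs with the C–O bonding pair — a single concerted displacement through a pentacoordinate transition state.
Total: 1 elementary step.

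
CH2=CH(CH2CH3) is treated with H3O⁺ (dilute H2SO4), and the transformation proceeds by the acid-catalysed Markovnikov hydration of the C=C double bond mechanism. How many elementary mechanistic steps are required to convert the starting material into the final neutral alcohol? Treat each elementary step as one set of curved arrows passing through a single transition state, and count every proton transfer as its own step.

3

Step 1: Electrophilic addition begins with the π(C=C) electrons forming a bond to the proton of H3O⁺. Following Markovnikov's rule, the resulting cation is secondary. H2O is released.
(No 1,2-shift: no single shift to an adjacent carbon would give a more stable cation.)
Step 2: A lone pair on the oxygen of H2O attacks the carbocation, forming a C–O bond and an oxonium ion (a protonated alcohol).
Step 3: Proton transfer from the O–H of the oxonium ion to H2O completes the catalytic cycle and yields the alcohol.
Total: 3 elementary steps.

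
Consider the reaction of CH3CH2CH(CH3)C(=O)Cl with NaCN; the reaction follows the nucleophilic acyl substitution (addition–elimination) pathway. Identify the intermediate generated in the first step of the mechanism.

Step 1: CN⁻ adds to the carbonyl carbon; the C=O π electrons shift onto oxygen and a tetrahedral alkoxide intermediate forms.
After step 1 the species present is a tetrahedral intermediate.

tetrahedral intermediate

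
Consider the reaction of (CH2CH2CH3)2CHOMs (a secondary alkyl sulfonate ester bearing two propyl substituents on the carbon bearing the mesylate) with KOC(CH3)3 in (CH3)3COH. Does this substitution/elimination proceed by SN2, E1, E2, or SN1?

E2

Conditions: a strong/bulky base with a secondary substrate bearing a β-hydrogen.
These conditions are the textbook signature of the E2 pathway.
A strong (often hindered) base removes a β-H in concert with loss of the leaving group — bimolecular elimination.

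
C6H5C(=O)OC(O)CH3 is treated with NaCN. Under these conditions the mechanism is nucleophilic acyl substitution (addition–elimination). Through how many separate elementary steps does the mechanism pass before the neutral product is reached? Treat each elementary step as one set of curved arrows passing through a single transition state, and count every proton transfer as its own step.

Step 1: Nucleophilic addition of CN⁻ to the acyl carbon breaks the π(C=O) bond and yields a tetrahedral, anionic intermediate.
Step 2: An oxygen lone pair re-forms the C=O π bond as the C–O σ-bond breaks; CH3CO2⁻ is expelled.
Total: 2 elementary steps.

2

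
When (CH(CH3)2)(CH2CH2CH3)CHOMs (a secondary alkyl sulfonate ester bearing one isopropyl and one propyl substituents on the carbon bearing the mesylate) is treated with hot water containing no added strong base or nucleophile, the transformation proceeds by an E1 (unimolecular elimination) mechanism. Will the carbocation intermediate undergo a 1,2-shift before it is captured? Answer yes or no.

The first-formed carbocation is secondary.
The adjacent isopropyl carbon already bears 2 other carbon substituents and has a hydrogen to migrate; after a 1,2-hydride shift from that carbon the positive charge sits on a tertiary centre.
Tertiary is more stable than secondary, so the shift occurs.

yes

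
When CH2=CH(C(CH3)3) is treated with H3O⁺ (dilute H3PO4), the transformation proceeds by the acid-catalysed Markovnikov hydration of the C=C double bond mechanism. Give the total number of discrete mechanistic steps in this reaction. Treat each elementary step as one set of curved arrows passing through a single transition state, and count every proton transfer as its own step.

Step 1: Protonation of the alkene by H3O⁺: the π bond acts as the nucleophile and picks up H⁺, giving the more stable (Markovnikov) secondary carbocation. H2O is released.
Step 2: A methyl group with its bonding pair migrates from the adjacent tert-butyl carbon to the cationic centre — a 1,2-methyl shift — upgrading the secondary cation to a tertiary one.
Step 3: Water acts as the nucleophile: an oxygen lone pair bonds to the cationic carbon, giving an oxonium-ion intermediate.
Step 4: Proton transfer from the O–H of the oxonium ion to H2O completes the catalytic cycle and yields the alcohol.
Total: 4 elementary steps.

4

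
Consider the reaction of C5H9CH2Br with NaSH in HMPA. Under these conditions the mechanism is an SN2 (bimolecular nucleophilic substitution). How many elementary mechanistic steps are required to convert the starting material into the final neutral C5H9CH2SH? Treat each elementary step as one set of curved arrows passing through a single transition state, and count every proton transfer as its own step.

Step 1: HS⁻ attacks the back face of the α-carbon while Br⁻ departs with the C–Br bonding pair — a single concerted displacement through a pentacoordinate transition state.
Total: 1 elementary step.

1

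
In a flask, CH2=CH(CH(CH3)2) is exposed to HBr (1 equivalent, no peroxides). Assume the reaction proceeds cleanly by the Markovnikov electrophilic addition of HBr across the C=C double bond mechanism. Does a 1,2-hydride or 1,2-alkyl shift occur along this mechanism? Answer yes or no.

The first-formed carbocation is secondary.
The adjacent isopropyl carbon already bears 2 other carbon substituents and has a hydrogen to migrate; after a 1,2-hydride shift from that carbon the positive charge sits on a tertiary centre.
Tertiary is more stable than secondary, so the shift occurs.

yes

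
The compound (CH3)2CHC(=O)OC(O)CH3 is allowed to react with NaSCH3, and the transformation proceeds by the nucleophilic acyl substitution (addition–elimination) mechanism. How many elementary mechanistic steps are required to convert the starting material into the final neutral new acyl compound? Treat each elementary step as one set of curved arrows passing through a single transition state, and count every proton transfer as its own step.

2

Step 1: Nucleophilic addition of CH3S⁻ to the acyl carbon breaks the π(C=O) bond and yields a tetrahedral, anionic intermediate.
Step 2: An oxygen lone pair re-forms the C=O π bond as the C–O σ-bond breaks; CH3CO2⁻ is expelled.
Total: 2 elementary steps.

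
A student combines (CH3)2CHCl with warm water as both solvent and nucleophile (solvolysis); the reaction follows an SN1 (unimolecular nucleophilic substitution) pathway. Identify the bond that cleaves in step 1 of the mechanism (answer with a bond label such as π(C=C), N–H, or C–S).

Step 1: Unassisted departure of Cl⁻ (taking the C–Cl bonding pair) generates a secondary carbocation.
The bond broken in this step is the C–Cl bond.

C–Cl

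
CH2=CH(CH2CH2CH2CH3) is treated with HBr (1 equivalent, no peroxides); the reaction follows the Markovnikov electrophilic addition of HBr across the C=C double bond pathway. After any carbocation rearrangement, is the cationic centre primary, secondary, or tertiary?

Step 1: Electrophilic addition begins with the π(C=C) electrons forming a bond to the proton of HBr. Following Markovnikov's rule, the resulting cation is secondary. The H–Br bond breaks heterolytically, releasing Br⁻.
No single 1,2-shift to an adjacent carbon would give a more-substituted cation, so no rearrangement occurs.

secondary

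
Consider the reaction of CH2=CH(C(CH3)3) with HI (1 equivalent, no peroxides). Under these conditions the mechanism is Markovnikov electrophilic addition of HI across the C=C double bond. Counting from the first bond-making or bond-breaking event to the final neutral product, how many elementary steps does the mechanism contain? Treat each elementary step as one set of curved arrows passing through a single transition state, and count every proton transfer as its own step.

3

Step 1: Protonation of the alkene by HI: the π bond acts as the nucleophile and picks up H⁺, giving the more stable (Markovnikov) secondary carbocation. The H–I bond breaks heterolytically, releasing I⁻.
Step 2: A 1,2-methyl shift from the adjacent tert-butyl carbon moves the positive charge from the secondary centre to an adjacent carbon, generating a more stable tertiary carbocation.
Step 3: I⁻ captures the cation: a lone pair on I⁻ fills the empty p orbital, producing the alkyl halide product.
Total: 3 elementary steps.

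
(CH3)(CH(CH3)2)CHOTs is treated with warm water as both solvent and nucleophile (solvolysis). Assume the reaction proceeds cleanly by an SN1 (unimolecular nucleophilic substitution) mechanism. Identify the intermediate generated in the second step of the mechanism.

tertiary carbocation

Step 1: Rate-determining heterolysis of the C–O bond gives TsO⁻ and a secondary carbocation.
Step 2: A hydride (H with its bonding pair) migrates from the adjacent isopropyl carbon to the cationic centre — a 1,2-hydride shift — upgrading the secondary cation to a tertiary one.
After step 2 the species present is a tertiary carbocation.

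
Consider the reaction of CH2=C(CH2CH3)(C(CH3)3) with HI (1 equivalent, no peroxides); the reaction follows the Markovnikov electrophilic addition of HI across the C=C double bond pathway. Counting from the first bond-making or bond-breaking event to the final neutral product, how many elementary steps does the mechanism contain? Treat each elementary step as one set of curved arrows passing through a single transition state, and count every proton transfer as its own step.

Step 1: Protonation of the alkene by HI: the π bond acts as the nucleophile and picks up H⁺, giving the more stable (Markovnikov) tertiary carbocation. The H–I bond breaks heterolytically, releasing I⁻.
(No 1,2-shift: no single shift to an adjacent carbon would give a more stable cation.)
Step 2: The I⁻ anion donates a lone pair to the carbocation, forming the new C–I σ-bond and giving the neutral alkyl halide.
Total: 2 elementary steps.

2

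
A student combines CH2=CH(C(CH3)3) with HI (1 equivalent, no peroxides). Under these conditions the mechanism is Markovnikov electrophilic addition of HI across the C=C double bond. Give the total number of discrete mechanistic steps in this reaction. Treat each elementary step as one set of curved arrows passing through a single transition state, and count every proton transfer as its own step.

Step 1: The π electrons of the C=C bond attack a proton of HI; Markovnikov addition places the new C–H on the less-substituted alkene carbon, so the positive charge ends up on the more-substituted carbon — a secondary carbocation. The H–I bond breaks heterolytically, releasing I⁻.
Step 2: Carbocation rearrangement: a 1,2-methyl shift from the adjacent tert-butyl carbon converts the initially-formed secondary cation into the more stable tertiary cation.
Step 3: I⁻ captures the cation: a lone pair on I⁻ fills the empty p orbital, producing the alkyl halide product.
Total: 3 elementary steps.

3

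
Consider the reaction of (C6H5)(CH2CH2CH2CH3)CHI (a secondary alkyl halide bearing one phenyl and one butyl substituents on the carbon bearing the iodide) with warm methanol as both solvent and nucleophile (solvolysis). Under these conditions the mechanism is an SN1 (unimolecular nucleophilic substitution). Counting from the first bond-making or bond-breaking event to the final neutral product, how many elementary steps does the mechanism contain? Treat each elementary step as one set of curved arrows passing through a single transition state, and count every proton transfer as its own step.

3

Step 1: Rate-determining heterolysis of the C–I bond gives I⁻ and a secondary carbocation.
(No 1,2-shift: no single shift to an adjacent carbon would give a more stable cation.)
Step 2: Nucleophilic capture: the oxygen of CH3OH bonds to the cationic carbon, producing an oxonium-ion intermediate.
Step 3: Proton transfer from the O–H of the oxonium ion to a solvent molecule delivers the neutral ether.
Total: 3 elementary steps.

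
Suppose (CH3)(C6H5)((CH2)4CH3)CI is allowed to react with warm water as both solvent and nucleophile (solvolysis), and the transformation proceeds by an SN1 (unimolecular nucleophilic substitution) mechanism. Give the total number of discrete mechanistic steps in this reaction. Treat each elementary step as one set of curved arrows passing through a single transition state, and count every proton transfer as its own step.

3

Step 1: Ionisation: the C–I σ-bond cleaves heterolytically; both bonding electrons depart with I⁻, leaving a tertiary carbocation at the α-carbon.
(No 1,2-shift: no single shift to an adjacent carbon would give a more stable cation.)
Step 2: Nucleophilic capture: the oxygen of H2O bonds to the cationic carbon, producing an oxonium-ion intermediate.
Step 3: A second solvent molecule removes the proton on oxygen, giving the neutral alcohol product.
Total: 3 elementary steps.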